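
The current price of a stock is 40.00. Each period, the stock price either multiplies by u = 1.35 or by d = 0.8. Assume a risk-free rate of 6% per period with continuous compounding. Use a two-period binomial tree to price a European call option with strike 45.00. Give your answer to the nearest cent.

5.61

Risk-neutral probability p = (e^0.06 − 0.8)/(1.35 − 0.8) = 0.2618/0.5500 = 0.4761
Terminal stock prices: S_uu = 72.9, S_ud = 43.2, S_dd = 25.6
Terminal payoffs (S − K): max(27.9, 0) = 27.9, max(-1.8, 0) = 0, max(-19.4, 0) = 0
Node u (S = 54): V_u = e^(−0.06)·[0.4761·27.9000 + 0.5239·0.0000] = 12.5088
Node d (S = 32): V_d = e^(−0.06)·[0.4761·0.0000 + 0.5239·0.0000] = 0.0000
Node 0 (S = 40): V_0 = e^(−0.06)·[0.4761·12.5088 + 0.5239·0.0000] = 5.6082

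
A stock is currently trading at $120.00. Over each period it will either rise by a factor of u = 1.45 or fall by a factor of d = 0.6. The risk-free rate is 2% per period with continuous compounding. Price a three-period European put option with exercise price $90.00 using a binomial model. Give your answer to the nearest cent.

Risk-neutral probability p = (e^0.02 − 0.6)/(1.45 − 0.6) = 0.4202/0.8500 = 0.4944
Terminal stock prices: S_uuu = 365.8, S_uud = 151.4, S_udd = 62.64, S_ddd = 25.92
Terminal payoffs (K − S): max(-275.8, 0) = 0, max(-61.38, 0) = 0, max(27.36, 0) = 27.36, max(64.08, 0) = 64.08
Node uu (S = 252.3): V_uu = e^(−0.02)·[0.4944·0.0000 + 0.5056·0.0000] = 0.0000
Node ud (S = 104.4): V_ud = e^(−0.02)·[0.4944·0.0000 + 0.5056·27.3600] = 13.5605
Node dd (S = 43.2): V_dd = e^(−0.02)·[0.4944·27.3600 + 0.5056·64.0800] = 45.0179
Node u (S = 174): V_u = e^(−0.02)·[0.4944·0.0000 + 0.5056·13.5605] = 6.7210
Node d (S = 72): V_d = e^(−0.02)·[0.4944·13.5605 + 0.5056·45.0179] = 28.8833
Node 0 (S = 120): V_0 = e^(−0.02)·[0.4944·6.7210 + 0.5056·28.8833] = 17.5723

$17.57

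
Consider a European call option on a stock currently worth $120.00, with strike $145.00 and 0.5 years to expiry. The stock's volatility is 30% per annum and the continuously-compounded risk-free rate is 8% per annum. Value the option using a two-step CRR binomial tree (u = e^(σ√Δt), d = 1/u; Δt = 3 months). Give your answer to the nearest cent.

CRR parameters: u = e^(σ√Δt) = e^(0.3·√0.25) = 1.1618, d = 1/u = 0.8607
Per-period rate: rΔt = 0.08·0.25 = 0.02, so R = e^0.02 = 1.0202
Risk-neutral probability p = (e^0.02 − 0.8607)/(1.1618 − 0.8607) = 0.1595/0.3011 = 0.5297
Terminal stock prices: S_uu = 162, S_ud = 120, S_dd = 88.9
Terminal payoffs (S − K): max(16.98, 0) = 16.98, max(-25, 0) = 0, max(-56.1, 0) = 0
Node u (S = 139.4): V_u = e^(−0.02)·[0.5297·16.9831 + 0.4703·0.0000] = 8.8171
Node d (S = 103.3): V_d = e^(−0.02)·[0.5297·0.0000 + 0.4703·0.0000] = 0.0000
Node 0 (S = 120): V_0 = e^(−0.02)·[0.5297·8.8171 + 0.4703·0.0000] = 4.5775

$4.58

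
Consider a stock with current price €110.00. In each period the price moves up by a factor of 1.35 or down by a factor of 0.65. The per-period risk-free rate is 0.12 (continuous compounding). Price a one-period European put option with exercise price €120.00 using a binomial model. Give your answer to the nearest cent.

€13.67

Risk-neutral probability p = (e^0.12 − 0.65)/(1.35 − 0.65) = 0.4775/0.7000 = 0.6821
Terminal stock prices: S_u = 148.5, S_d = 71.5
Terminal payoffs (K − S): max(-28.5, 0) = 0, max(48.5, 0) = 48.5
Node 0 (S = 110): V_0 = e^(−0.12)·[0.6821·0.0000 + 0.3179·48.5000] = 13.6730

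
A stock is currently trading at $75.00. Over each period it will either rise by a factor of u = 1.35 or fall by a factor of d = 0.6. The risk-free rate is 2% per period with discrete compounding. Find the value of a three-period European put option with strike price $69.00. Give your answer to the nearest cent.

Risk-neutral probability p = (1 + 0.02 − 0.6)/(1.35 − 0.6) = 0.4200/0.7500 = 0.5600
Terminal stock prices: S_uuu = 184.5, S_uud = 82.01, S_udd = 36.45, S_ddd = 16.2
Terminal payoffs (K − S): max(-115.5, 0) = 0, max(-13.01, 0) = 0, max(32.55, 0) = 32.55, max(52.8, 0) = 52.8
Node uu (S = 136.7): V_uu = 1/1.02·[0.5600·0.0000 + 0.4400·0.0000] = 0.0000
Node ud (S = 60.75): V_ud = 1/1.02·[0.5600·0.0000 + 0.4400·32.5500] = 14.0412
Node dd (S = 27): V_dd = 1/1.02·[0.5600·32.5500 + 0.4400·52.8000] = 40.6471
Node u (S = 101.2): V_u = 1/1.02·[0.5600·0.0000 + 0.4400·14.0412] = 6.0570
Node d (S = 45): V_d = 1/1.02·[0.5600·14.0412 + 0.4400·40.6471] = 25.2429
Node 0 (S = 75): V_0 = 1/1.02·[0.5600·6.0570 + 0.4400·25.2429] = 14.2145

$14.21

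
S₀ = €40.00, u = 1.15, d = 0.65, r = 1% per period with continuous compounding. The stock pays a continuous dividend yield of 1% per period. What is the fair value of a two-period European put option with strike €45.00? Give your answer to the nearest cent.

€8.70

Per-period risk-free factor R = e^0.01 = 1.0101; dividend-adjusted growth = e^(0.01−0.01) = 1.0000.
Risk-neutral probability p = (1.0000 − 0.65)/(1.15 − 0.65) = 0.3500/0.5000 = 0.7000
Terminal stock prices: S_uu = 52.9, S_ud = 29.9, S_dd = 16.9
Terminal payoffs (K − S): max(-7.9, 0) = 0, max(15.1, 0) = 15.1, max(28.1, 0) = 28.1
Node u (S = 46): V_u = e^(−0.01)·[0.7000·0.0000 + 0.3000·15.1000] = 4.4849
Node d (S = 26): V_d = e^(−0.01)·[0.7000·15.1000 + 0.3000·28.1000] = 18.8109
Node 0 (S = 40): V_0 = e^(−0.01)·[0.7000·4.4849 + 0.3000·18.8109] = 8.6953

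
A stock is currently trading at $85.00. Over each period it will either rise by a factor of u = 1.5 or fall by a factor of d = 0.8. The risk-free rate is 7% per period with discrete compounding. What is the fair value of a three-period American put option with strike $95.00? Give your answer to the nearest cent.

Risk-neutral probability p = (1 + 0.07 − 0.8)/(1.5 − 0.8) = 0.2700/0.7000 = 0.3857
Terminal stock prices: S_uuu = 286.9, S_uud = 153, S_udd = 81.6, S_ddd = 43.52
Terminal payoffs (K − S): max(-191.9, 0) = 0, max(-58, 0) = 0, max(13.4, 0) = 13.4, max(51.48, 0) = 51.48
Node uu (S = 191.2): continuation = 1/1.07·[0.3857·0.0000 + 0.6143·0.0000] = 0.0000; exercise value = 0.0000 ≤ continuation, so V_uu = 0.0000
Node ud (S = 102): continuation = 1/1.07·[0.3857·0.0000 + 0.6143·13.4000] = 7.6929; exercise value = 0.0000 ≤ continuation, so V_ud = 7.6929
Node dd (S = 54.4): continuation = 1/1.07·[0.3857·13.4000 + 0.6143·51.4800] = 34.3850; exercise value = 40.6000 > continuation, so V_dd = 40.6000 (exercise)
Node u (S = 127.5): continuation = 1/1.07·[0.3857·0.0000 + 0.6143·7.6929] = 4.4165; exercise value = 0.0000 ≤ continuation, so V_u = 4.4165
Node d (S = 68): continuation = 1/1.07·[0.3857·7.6929 + 0.6143·40.6000] = 26.0816; exercise value = 27.0000 > continuation, so V_d = 27.0000 (exercise)
Node 0 (S = 85): continuation = 1/1.07·[0.3857·4.4165 + 0.6143·27.0000] = 17.0927; exercise value = 10.0000 ≤ continuation, so V_0 = 17.0927

$17.09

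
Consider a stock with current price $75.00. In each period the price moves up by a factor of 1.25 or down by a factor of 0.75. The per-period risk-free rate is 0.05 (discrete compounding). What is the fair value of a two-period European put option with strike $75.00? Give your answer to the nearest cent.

$6.80

Risk-neutral probability p = (1 + 0.05 − 0.75)/(1.25 − 0.75) = 0.3000/0.5000 = 0.6000
Terminal stock prices: S_uu = 117.2, S_ud = 70.31, S_dd = 42.19
Terminal payoffs (K − S): max(-42.19, 0) = 0, max(4.688, 0) = 4.688, max(32.81, 0) = 32.81
Node u (S = 93.75): V_u = 1/1.05·[0.6000·0.0000 + 0.4000·4.6875] = 1.7857
Node d (S = 56.25): V_d = 1/1.05·[0.6000·4.6875 + 0.4000·32.8125] = 15.1786
Node 0 (S = 75): V_0 = 1/1.05·[0.6000·1.7857 + 0.4000·15.1786] = 6.8027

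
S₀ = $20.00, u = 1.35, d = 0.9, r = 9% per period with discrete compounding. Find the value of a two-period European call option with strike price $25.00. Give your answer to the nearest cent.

Risk-neutral probability p = (1 + 0.09 − 0.9)/(1.35 − 0.9) = 0.1900/0.4500 = 0.4222
Terminal stock prices: S_uu = 36.45, S_ud = 24.3, S_dd = 16.2
Terminal payoffs (S − K): max(11.45, 0) = 11.45, max(-0.7, 0) = 0, max(-8.8, 0) = 0
Node u (S = 27): V_u = 1/1.09·[0.4222·11.4500 + 0.5778·0.0000] = 4.4353
Node d (S = 18): V_d = 1/1.09·[0.4222·0.0000 + 0.5778·0.0000] = 0.0000
Node 0 (S = 20): V_0 = 1/1.09·[0.4222·4.4353 + 0.5778·0.0000] = 1.7180

$1.72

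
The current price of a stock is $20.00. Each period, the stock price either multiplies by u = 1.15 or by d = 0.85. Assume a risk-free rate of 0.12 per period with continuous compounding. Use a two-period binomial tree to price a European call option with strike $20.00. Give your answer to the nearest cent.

$4.34

Risk-neutral probability p = (e^0.12 − 0.85)/(1.15 − 0.85) = 0.2775/0.3000 = 0.9250
Terminal stock prices: S_uu = 26.45, S_ud = 19.55, S_dd = 14.45
Terminal payoffs (S − K): max(6.45, 0) = 6.45, max(-0.45, 0) = 0, max(-5.55, 0) = 0
Node u (S = 23): V_u = e^(−0.12)·[0.9250·6.4500 + 0.0750·0.0000] = 5.2915
Node d (S = 17): V_d = e^(−0.12)·[0.9250·0.0000 + 0.0750·0.0000] = 0.0000
Node 0 (S = 20): V_0 = e^(−0.12)·[0.9250·5.2915 + 0.0750·0.0000] = 4.3411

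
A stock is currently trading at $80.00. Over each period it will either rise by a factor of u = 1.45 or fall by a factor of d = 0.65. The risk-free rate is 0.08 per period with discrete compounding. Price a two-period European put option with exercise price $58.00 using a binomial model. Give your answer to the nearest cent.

$4.44

Risk-neutral probability p = (1 + 0.08 − 0.65)/(1.45 − 0.65) = 0.4300/0.8000 = 0.5375
Terminal stock prices: S_uu = 168.2, S_ud = 75.4, S_dd = 33.8
Terminal payoffs (K − S): max(-110.2, 0) = 0, max(-17.4, 0) = 0, max(24.2, 0) = 24.2
Node u (S = 116): V_u = 1/1.08·[0.5375·0.0000 + 0.4625·0.0000] = 0.0000
Node d (S = 52): V_d = 1/1.08·[0.5375·0.0000 + 0.4625·24.2000] = 10.3634
Node 0 (S = 80): V_0 = 1/1.08·[0.5375·0.0000 + 0.4625·10.3634] = 4.4380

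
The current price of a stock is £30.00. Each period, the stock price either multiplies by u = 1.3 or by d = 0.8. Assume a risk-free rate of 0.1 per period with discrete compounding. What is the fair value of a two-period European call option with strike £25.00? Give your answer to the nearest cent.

£10.11

Risk-neutral probability p = (1 + 0.1 − 0.8)/(1.3 − 0.8) = 0.3000/0.5000 = 0.6000
Terminal stock prices: S_uu = 50.7, S_ud = 31.2, S_dd = 19.2
Terminal payoffs (S − K): max(25.7, 0) = 25.7, max(6.2, 0) = 6.2, max(-5.8, 0) = 0
Node u (S = 39): V_u = 1/1.1·[0.6000·25.7000 + 0.4000·6.2000] = 16.2727
Node d (S = 24): V_d = 1/1.1·[0.6000·6.2000 + 0.4000·0.0000] = 3.3818
Node 0 (S = 30): V_0 = 1/1.1·[0.6000·16.2727 + 0.4000·3.3818] = 10.1058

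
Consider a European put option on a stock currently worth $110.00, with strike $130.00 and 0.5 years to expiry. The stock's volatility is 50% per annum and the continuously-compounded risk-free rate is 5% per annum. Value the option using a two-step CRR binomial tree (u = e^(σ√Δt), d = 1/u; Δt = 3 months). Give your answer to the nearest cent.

$27.52

CRR parameters: u = e^(σ√Δt) = e^(0.5·√0.25) = 1.2840, d = 1/u = 0.7788
Per-period rate: rΔt = 0.05·0.25 = 0.0125, so R = e^0.0125 = 1.0126
Risk-neutral probability p = (e^0.0125 − 0.7788)/(1.2840 − 0.7788) = 0.2338/0.5052 = 0.4627
Terminal stock prices: S_uu = 181.4, S_ud = 110, S_dd = 66.72
Terminal payoffs (K − S): max(-51.36, 0) = 0, max(20, 0) = 20, max(63.28, 0) = 63.28
Node u (S = 141.2): V_u = e^(−0.0125)·[0.4627·0.0000 + 0.5373·20.0000] = 10.6121
Node d (S = 85.67): V_d = e^(−0.0125)·[0.4627·20.0000 + 0.5373·63.2816] = 42.7170
Node 0 (S = 110): V_0 = e^(−0.0125)·[0.4627·10.6121 + 0.5373·42.7170] = 27.5153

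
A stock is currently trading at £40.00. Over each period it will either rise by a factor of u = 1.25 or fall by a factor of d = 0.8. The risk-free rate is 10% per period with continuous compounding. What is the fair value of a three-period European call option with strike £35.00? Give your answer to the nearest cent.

Risk-neutral probability p = (e^0.1 − 0.8)/(1.25 − 0.8) = 0.3052/0.4500 = 0.6782
Terminal stock prices: S_uuu = 78.12, S_uud = 50, S_udd = 32, S_ddd = 20.48
Terminal payoffs (S − K): max(43.12, 0) = 43.12, max(15, 0) = 15, max(-3, 0) = 0, max(-14.52, 0) = 0
Node uu (S = 62.5): V_uu = e^(−0.1)·[0.6782·43.1250 + 0.3218·15.0000] = 30.8307
Node ud (S = 40): V_ud = e^(−0.1)·[0.6782·15.0000 + 0.3218·0.0000] = 9.2043
Node dd (S = 25.6): V_dd = e^(−0.1)·[0.6782·0.0000 + 0.3218·0.0000] = 0.0000
Node u (S = 50): V_u = e^(−0.1)·[0.6782·30.8307 + 0.3218·9.2043] = 21.5988
Node d (S = 32): V_d = e^(−0.1)·[0.6782·9.2043 + 0.3218·0.0000] = 5.6480
Node 0 (S = 40): V_0 = e^(−0.1)·[0.6782·21.5988 + 0.3218·5.6480] = 14.8983

£14.90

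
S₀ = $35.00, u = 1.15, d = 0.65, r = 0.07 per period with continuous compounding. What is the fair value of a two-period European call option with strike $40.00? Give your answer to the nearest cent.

$3.90

Risk-neutral probability p = (e^0.07 − 0.65)/(1.15 − 0.65) = 0.4225/0.5000 = 0.8450
Terminal stock prices: S_uu = 46.29, S_ud = 26.16, S_dd = 14.79
Terminal payoffs (S − K): max(6.287, 0) = 6.287, max(-13.84, 0) = 0, max(-25.21, 0) = 0
Node u (S = 40.25): V_u = e^(−0.07)·[0.8450·6.2875 + 0.1550·0.0000] = 4.9538
Node d (S = 22.75): V_d = e^(−0.07)·[0.8450·0.0000 + 0.1550·0.0000] = 0.0000
Node 0 (S = 35): V_0 = e^(−0.07)·[0.8450·4.9538 + 0.1550·0.0000] = 3.9031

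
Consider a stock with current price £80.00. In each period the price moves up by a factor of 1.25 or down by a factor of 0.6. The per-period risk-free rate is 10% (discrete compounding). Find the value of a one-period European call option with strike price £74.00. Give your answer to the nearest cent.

Risk-neutral probability p = (1 + 0.1 − 0.6)/(1.25 − 0.6) = 0.5000/0.6500 = 0.7692
Terminal stock prices: S_u = 100, S_d = 48
Terminal payoffs (S − K): max(26, 0) = 26, max(-26, 0) = 0
Node 0 (S = 80): V_0 = 1/1.1·[0.7692·26.0000 + 0.2308·0.0000] = 18.1818

£18.18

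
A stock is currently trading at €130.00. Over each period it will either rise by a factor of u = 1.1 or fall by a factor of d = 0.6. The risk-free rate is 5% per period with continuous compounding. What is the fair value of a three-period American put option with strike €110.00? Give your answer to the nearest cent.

Risk-neutral probability p = (e^0.05 − 0.6)/(1.1 − 0.6) = 0.4513/0.5000 = 0.9025
Terminal stock prices: S_uuu = 173, S_uud = 94.38, S_udd = 51.48, S_ddd = 28.08
Terminal payoffs (K − S): max(-63.03, 0) = 0, max(15.62, 0) = 15.62, max(58.52, 0) = 58.52, max(81.92, 0) = 81.92
Node uu (S = 157.3): continuation = e^(−0.05)·[0.9025·0.0000 + 0.0975·15.6200] = 1.4480; exercise value = 0.0000 ≤ continuation, so V_uu = 1.4480
Node ud (S = 85.8): continuation = e^(−0.05)·[0.9025·15.6200 + 0.0975·58.5200] = 18.8352; exercise value = 24.2000 > continuation, so V_ud = 24.2000 (exercise)
Node dd (S = 46.8): continuation = e^(−0.05)·[0.9025·58.5200 + 0.0975·81.9200] = 57.8352; exercise value = 63.2000 > continuation, so V_dd = 63.2000 (exercise)
Node u (S = 143): continuation = e^(−0.05)·[0.9025·1.4480 + 0.0975·24.2000] = 3.4866; exercise value = 0.0000 ≤ continuation, so V_u = 3.4866
Node d (S = 78): continuation = e^(−0.05)·[0.9025·24.2000 + 0.0975·63.2000] = 26.6352; exercise value = 32.0000 > continuation, so V_d = 32.0000 (exercise)
Node 0 (S = 130): continuation = e^(−0.05)·[0.9025·3.4866 + 0.0975·32.0000] = 5.9599; exercise value = 0.0000 ≤ continuation, so V_0 = 5.9599

€5.96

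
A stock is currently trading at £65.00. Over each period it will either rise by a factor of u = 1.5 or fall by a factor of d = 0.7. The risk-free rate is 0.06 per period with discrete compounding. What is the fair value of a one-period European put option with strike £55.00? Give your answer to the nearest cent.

£4.93

Risk-neutral probability p = (1 + 0.06 − 0.7)/(1.5 − 0.7) = 0.3600/0.8000 = 0.4500
Terminal stock prices: S_u = 97.5, S_d = 45.5
Terminal payoffs (K − S): max(-42.5, 0) = 0, max(9.5, 0) = 9.5
Node 0 (S = 65): V_0 = 1/1.06·[0.4500·0.0000 + 0.5500·9.5000] = 4.9292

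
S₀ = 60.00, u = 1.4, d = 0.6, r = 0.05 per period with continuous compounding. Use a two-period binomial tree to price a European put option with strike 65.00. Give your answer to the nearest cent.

13.96

Risk-neutral probability p = (e^0.05 − 0.6)/(1.4 − 0.6) = 0.4513/0.8000 = 0.5641
Terminal stock prices: S_uu = 117.6, S_ud = 50.4, S_dd = 21.6
Terminal payoffs (K − S): max(-52.6, 0) = 0, max(14.6, 0) = 14.6, max(43.4, 0) = 43.4
Node u (S = 84): V_u = e^(−0.05)·[0.5641·0.0000 + 0.4359·14.6000] = 6.0539
Node d (S = 36): V_d = e^(−0.05)·[0.5641·14.6000 + 0.4359·43.4000] = 25.8299
Node 0 (S = 60): V_0 = e^(−0.05)·[0.5641·6.0539 + 0.4359·25.8299] = 13.9588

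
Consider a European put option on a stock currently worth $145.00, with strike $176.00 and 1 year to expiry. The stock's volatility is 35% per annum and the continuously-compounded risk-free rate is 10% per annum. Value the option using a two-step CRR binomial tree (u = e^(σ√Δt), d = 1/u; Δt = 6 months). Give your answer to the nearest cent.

$30.63

CRR parameters: u = e^(σ√Δt) = e^(0.35·√0.5) = 1.2808, d = 1/u = 0.7808
Per-period rate: rΔt = 0.1·0.5 = 0.05, so R = e^0.05 = 1.0513
Risk-neutral probability p = (e^0.05 − 0.7808)/(1.2808 − 0.7808) = 0.2705/0.5000 = 0.5410
Terminal stock prices: S_uu = 237.9, S_ud = 145, S_dd = 88.39
Terminal payoffs (K − S): max(-61.87, 0) = 0, max(31, 0) = 31, max(87.61, 0) = 87.61
Node u (S = 185.7): V_u = e^(−0.05)·[0.5410·0.0000 + 0.4590·31.0000] = 13.5358
Node d (S = 113.2): V_d = e^(−0.05)·[0.5410·31.0000 + 0.4590·87.6100] = 54.2062
Node 0 (S = 145): V_0 = e^(−0.05)·[0.5410·13.5358 + 0.4590·54.2062] = 30.6339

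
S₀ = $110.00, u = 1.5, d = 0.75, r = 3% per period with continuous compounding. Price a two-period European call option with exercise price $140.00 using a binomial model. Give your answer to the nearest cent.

$14.16

Risk-neutral probability p = (e^0.03 − 0.75)/(1.5 − 0.75) = 0.2805/0.7500 = 0.3739
Terminal stock prices: S_uu = 247.5, S_ud = 123.8, S_dd = 61.88
Terminal payoffs (S − K): max(107.5, 0) = 107.5, max(-16.25, 0) = 0, max(-78.12, 0) = 0
Node u (S = 165): V_u = e^(−0.03)·[0.3739·107.5000 + 0.6261·0.0000] = 39.0104
Node d (S = 82.5): V_d = e^(−0.03)·[0.3739·0.0000 + 0.6261·0.0000] = 0.0000
Node 0 (S = 110): V_0 = e^(−0.03)·[0.3739·39.0104 + 0.6261·0.0000] = 14.1564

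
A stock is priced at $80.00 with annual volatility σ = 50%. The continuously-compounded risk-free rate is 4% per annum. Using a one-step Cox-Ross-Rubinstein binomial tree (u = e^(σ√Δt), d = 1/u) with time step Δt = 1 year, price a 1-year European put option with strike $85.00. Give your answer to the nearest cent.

CRR parameters: u = e^(σ√Δt) = e^(0.5·√1) = 1.6487, d = 1/u = 0.6065
Per-period rate: rΔt = 0.04·1 = 0.04, so R = e^0.04 = 1.0408
Risk-neutral probability p = (e^0.04 − 0.6065)/(1.6487 − 0.6065) = 0.4343/1.0422 = 0.4167
Terminal stock prices: S_u = 131.9, S_d = 48.52
Terminal payoffs (K − S): max(-46.9, 0) = 0, max(36.48, 0) = 36.48
Node 0 (S = 80): V_0 = e^(−0.04)·[0.4167·0.0000 + 0.5833·36.4775] = 20.4431

$20.44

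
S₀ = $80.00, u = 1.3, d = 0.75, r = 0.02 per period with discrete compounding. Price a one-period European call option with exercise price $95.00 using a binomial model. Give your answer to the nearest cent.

Risk-neutral probability p = (1 + 0.02 − 0.75)/(1.3 − 0.75) = 0.2700/0.5500 = 0.4909
Terminal stock prices: S_u = 104, S_d = 60
Terminal payoffs (S − K): max(9, 0) = 9, max(-35, 0) = 0
Node 0 (S = 80): V_0 = 1/1.02·[0.4909·9.0000 + 0.5091·0.0000] = 4.3316

$4.33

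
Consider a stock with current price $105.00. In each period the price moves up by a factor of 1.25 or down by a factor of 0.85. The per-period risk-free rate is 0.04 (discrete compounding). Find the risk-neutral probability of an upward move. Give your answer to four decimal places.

Risk-neutral probability p = (1 + 0.04 − 0.85)/(1.25 − 0.85) = 0.1900/0.4000 = 0.4750

p = 0.4750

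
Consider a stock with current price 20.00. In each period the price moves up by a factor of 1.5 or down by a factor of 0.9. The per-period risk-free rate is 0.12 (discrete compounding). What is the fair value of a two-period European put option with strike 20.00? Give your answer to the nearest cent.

Risk-neutral probability p = (1 + 0.12 − 0.9)/(1.5 − 0.9) = 0.2200/0.6000 = 0.3667
Terminal stock prices: S_uu = 45, S_ud = 27, S_dd = 16.2
Terminal payoffs (K − S): max(-25, 0) = 0, max(-7, 0) = 0, max(3.8, 0) = 3.8
Node u (S = 30): V_u = 1/1.12·[0.3667·0.0000 + 0.6333·0.0000] = 0.0000
Node d (S = 18): V_d = 1/1.12·[0.3667·0.0000 + 0.6333·3.8000] = 2.1488
Node 0 (S = 20): V_0 = 1/1.12·[0.3667·0.0000 + 0.6333·2.1488] = 1.2151

1.22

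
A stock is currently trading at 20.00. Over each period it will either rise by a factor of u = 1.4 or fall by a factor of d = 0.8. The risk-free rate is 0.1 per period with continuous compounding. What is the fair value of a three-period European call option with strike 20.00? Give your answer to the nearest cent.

Risk-neutral probability p = (e^0.1 − 0.8)/(1.4 − 0.8) = 0.3052/0.6000 = 0.5086
Terminal stock prices: S_uuu = 54.88, S_uud = 31.36, S_udd = 17.92, S_ddd = 10.24
Terminal payoffs (S − K): max(34.88, 0) = 34.88, max(11.36, 0) = 11.36, max(-2.08, 0) = 0, max(-9.76, 0) = 0
Node uu (S = 39.2): V_uu = e^(−0.1)·[0.5086·34.8800 + 0.4914·11.3600] = 21.1033
Node ud (S = 22.4): V_ud = e^(−0.1)·[0.5086·11.3600 + 0.4914·0.0000] = 5.2281
Node dd (S = 12.8): V_dd = e^(−0.1)·[0.5086·0.0000 + 0.4914·0.0000] = 0.0000
Node u (S = 28): V_u = e^(−0.1)·[0.5086·21.1033 + 0.4914·5.2281] = 12.0366
Node d (S = 16): V_d = e^(−0.1)·[0.5086·5.2281 + 0.4914·0.0000] = 2.4060
Node 0 (S = 20): V_0 = e^(−0.1)·[0.5086·12.0366 + 0.4914·2.4060] = 6.6092

6.61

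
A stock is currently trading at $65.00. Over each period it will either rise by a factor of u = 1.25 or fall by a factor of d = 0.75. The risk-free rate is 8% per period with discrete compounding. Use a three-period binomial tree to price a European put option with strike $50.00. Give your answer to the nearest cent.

$1.49

Risk-neutral probability p = (1 + 0.08 − 0.75)/(1.25 − 0.75) = 0.3300/0.5000 = 0.6600
Terminal stock prices: S_uuu = 127, S_uud = 76.17, S_udd = 45.7, S_ddd = 27.42
Terminal payoffs (K − S): max(-76.95, 0) = 0, max(-26.17, 0) = 0, max(4.297, 0) = 4.297, max(22.58, 0) = 22.58
Node uu (S = 101.6): V_uu = 1/1.08·[0.6600·0.0000 + 0.3400·0.0000] = 0.0000
Node ud (S = 60.94): V_ud = 1/1.08·[0.6600·0.0000 + 0.3400·4.2969] = 1.3527
Node dd (S = 36.56): V_dd = 1/1.08·[0.6600·4.2969 + 0.3400·22.5781] = 9.7338
Node u (S = 81.25): V_u = 1/1.08·[0.6600·0.0000 + 0.3400·1.3527] = 0.4259
Node d (S = 48.75): V_d = 1/1.08·[0.6600·1.3527 + 0.3400·9.7338] = 3.8910
Node 0 (S = 65): V_0 = 1/1.08·[0.6600·0.4259 + 0.3400·3.8910] = 1.4852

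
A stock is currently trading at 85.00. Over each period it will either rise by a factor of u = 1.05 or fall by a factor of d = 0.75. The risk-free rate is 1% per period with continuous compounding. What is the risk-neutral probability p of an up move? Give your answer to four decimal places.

p = 0.8668

Risk-neutral probability p = (e^0.01 − 0.75)/(1.05 − 0.75) = 0.2601/0.3000 = 0.8668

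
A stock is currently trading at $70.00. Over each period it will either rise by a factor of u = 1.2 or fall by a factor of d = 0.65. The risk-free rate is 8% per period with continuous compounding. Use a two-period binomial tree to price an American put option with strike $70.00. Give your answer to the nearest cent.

Risk-neutral probability p = (e^0.08 − 0.65)/(1.2 − 0.65) = 0.4333/0.5500 = 0.7878
Terminal stock prices: S_uu = 100.8, S_ud = 54.6, S_dd = 29.58
Terminal payoffs (K − S): max(-30.8, 0) = 0, max(15.4, 0) = 15.4, max(40.42, 0) = 40.42
Node u (S = 84): continuation = e^(−0.08)·[0.7878·0.0000 + 0.2122·15.4000] = 3.0167; exercise value = 0.0000 ≤ continuation, so V_u = 3.0167
Node d (S = 45.5): continuation = e^(−0.08)·[0.7878·15.4000 + 0.2122·40.4250] = 19.1181; exercise value = 24.5000 > continuation, so V_d = 24.5000 (exercise)
Node 0 (S = 70): continuation = e^(−0.08)·[0.7878·3.0167 + 0.2122·24.5000] = 6.9931; exercise value = 0.0000 ≤ continuation, so V_0 = 6.9931

$6.99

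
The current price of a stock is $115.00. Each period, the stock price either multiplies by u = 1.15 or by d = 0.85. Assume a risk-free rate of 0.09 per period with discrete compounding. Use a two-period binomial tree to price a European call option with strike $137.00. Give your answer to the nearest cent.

Risk-neutral probability p = (1 + 0.09 − 0.85)/(1.15 − 0.85) = 0.2400/0.3000 = 0.8000
Terminal stock prices: S_uu = 152.1, S_ud = 112.4, S_dd = 83.09
Terminal payoffs (S − K): max(15.09, 0) = 15.09, max(-24.59, 0) = 0, max(-53.91, 0) = 0
Node u (S = 132.2): V_u = 1/1.09·[0.8000·15.0875 + 0.2000·0.0000] = 11.0734
Node d (S = 97.75): V_d = 1/1.09·[0.8000·0.0000 + 0.2000·0.0000] = 0.0000
Node 0 (S = 115): V_0 = 1/1.09·[0.8000·11.0734 + 0.2000·0.0000] = 8.1273

$8.13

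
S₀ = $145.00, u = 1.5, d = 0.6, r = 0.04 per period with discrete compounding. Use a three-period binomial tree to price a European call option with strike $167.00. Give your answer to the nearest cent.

$42.86

Risk-neutral probability p = (1 + 0.04 − 0.6)/(1.5 − 0.6) = 0.4400/0.9000 = 0.4889
Terminal stock prices: S_uuu = 489.4, S_uud = 195.8, S_udd = 78.3, S_ddd = 31.32
Terminal payoffs (S − K): max(322.4, 0) = 322.4, max(28.75, 0) = 28.75, max(-88.7, 0) = 0, max(-135.7, 0) = 0
Node uu (S = 326.2): V_uu = 1/1.04·[0.4889·322.3750 + 0.5111·28.7500] = 165.6731
Node ud (S = 130.5): V_ud = 1/1.04·[0.4889·28.7500 + 0.5111·0.0000] = 13.5150
Node dd (S = 52.2): V_dd = 1/1.04·[0.4889·0.0000 + 0.5111·0.0000] = 0.0000
Node u (S = 217.5): V_u = 1/1.04·[0.4889·165.6731 + 0.5111·13.5150] = 84.5225
Node d (S = 87): V_d = 1/1.04·[0.4889·13.5150 + 0.5111·0.0000] = 6.3532
Node 0 (S = 145): V_0 = 1/1.04·[0.4889·84.5225 + 0.5111·6.3532] = 42.8551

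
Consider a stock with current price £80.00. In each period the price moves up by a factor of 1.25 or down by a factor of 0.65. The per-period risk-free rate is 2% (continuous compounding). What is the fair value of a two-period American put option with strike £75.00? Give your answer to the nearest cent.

£10.90

Risk-neutral probability p = (e^0.02 − 0.65)/(1.25 − 0.65) = 0.3702/0.6000 = 0.6170
Terminal stock prices: S_uu = 125, S_ud = 65, S_dd = 33.8
Terminal payoffs (K − S): max(-50, 0) = 0, max(10, 0) = 10, max(41.2, 0) = 41.2
Node u (S = 100): continuation = e^(−0.02)·[0.6170·0.0000 + 0.3830·10.0000] = 3.7541; exercise value = 0.0000 ≤ continuation, so V_u = 3.7541
Node d (S = 52): continuation = e^(−0.02)·[0.6170·10.0000 + 0.3830·41.2000] = 21.5149; exercise value = 23.0000 > continuation, so V_d = 23.0000 (exercise)
Node 0 (S = 80): continuation = e^(−0.02)·[0.6170·3.7541 + 0.3830·23.0000] = 10.9050; exercise value = 0.0000 ≤ continuation, so V_0 = 10.9050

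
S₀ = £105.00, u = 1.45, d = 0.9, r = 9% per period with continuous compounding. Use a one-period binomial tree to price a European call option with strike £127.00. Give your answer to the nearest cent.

£8.15

Risk-neutral probability p = (e^0.09 − 0.9)/(1.45 − 0.9) = 0.1942/0.5500 = 0.3530
Terminal stock prices: S_u = 152.2, S_d = 94.5
Terminal payoffs (S − K): max(25.25, 0) = 25.25, max(-32.5, 0) = 0
Node 0 (S = 105): V_0 = e^(−0.09)·[0.3530·25.2500 + 0.6470·0.0000] = 8.1471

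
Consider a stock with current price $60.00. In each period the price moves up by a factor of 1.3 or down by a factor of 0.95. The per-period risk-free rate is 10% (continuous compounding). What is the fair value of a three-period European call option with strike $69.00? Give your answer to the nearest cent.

Risk-neutral probability p = (e^0.1 − 0.95)/(1.3 − 0.95) = 0.1552/0.3500 = 0.4433
Terminal stock prices: S_uuu = 131.8, S_uud = 96.33, S_udd = 70.39, S_ddd = 51.44
Terminal payoffs (S − K): max(62.82, 0) = 62.82, max(27.33, 0) = 27.33, max(1.395, 0) = 1.395, max(-17.56, 0) = 0
Node uu (S = 101.4): V_uu = e^(−0.1)·[0.4433·62.8200 + 0.5567·27.3300] = 38.9662
Node ud (S = 74.1): V_ud = e^(−0.1)·[0.4433·27.3300 + 0.5567·1.3950] = 11.6662
Node dd (S = 54.15): V_dd = e^(−0.1)·[0.4433·1.3950 + 0.5567·0.0000] = 0.5596
Node u (S = 78): V_u = e^(−0.1)·[0.4433·38.9662 + 0.5567·11.6662] = 21.5076
Node d (S = 57): V_d = e^(−0.1)·[0.4433·11.6662 + 0.5567·0.5596] = 4.9618
Node 0 (S = 60): V_0 = e^(−0.1)·[0.4433·21.5076 + 0.5567·4.9618] = 11.1271

$11.13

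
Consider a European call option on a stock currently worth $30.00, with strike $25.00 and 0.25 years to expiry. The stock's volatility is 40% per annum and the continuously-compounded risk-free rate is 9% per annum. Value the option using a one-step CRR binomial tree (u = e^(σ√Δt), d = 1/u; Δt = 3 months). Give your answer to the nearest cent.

CRR parameters: u = e^(σ√Δt) = e^(0.4·√0.25) = 1.2214, d = 1/u = 0.8187
Per-period rate: rΔt = 0.09·0.25 = 0.0225, so R = e^0.0225 = 1.0228
Risk-neutral probability p = (e^0.0225 − 0.8187)/(1.2214 − 0.8187) = 0.2040/0.4027 = 0.5067
Terminal stock prices: S_u = 36.64, S_d = 24.56
Terminal payoffs (S − K): max(11.64, 0) = 11.64, max(-0.4381, 0) = 0
Node 0 (S = 30): V_0 = e^(−0.0225)·[0.5067·11.6421 + 0.4933·0.0000] = 5.7675

$5.77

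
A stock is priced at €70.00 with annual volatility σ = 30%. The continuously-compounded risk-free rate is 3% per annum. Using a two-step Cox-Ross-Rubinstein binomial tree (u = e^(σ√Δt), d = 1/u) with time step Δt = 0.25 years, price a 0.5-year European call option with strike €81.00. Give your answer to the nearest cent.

CRR parameters: u = e^(σ√Δt) = e^(0.3·√0.25) = 1.1618, d = 1/u = 0.8607
Per-period rate: rΔt = 0.03·0.25 = 0.0075, so R = e^0.0075 = 1.0075
Risk-neutral probability p = (e^0.0075 − 0.8607)/(1.1618 − 0.8607) = 0.1468/0.3011 = 0.4876
Terminal stock prices: S_uu = 94.49, S_ud = 70, S_dd = 51.86
Terminal payoffs (S − K): max(13.49, 0) = 13.49, max(-11, 0) = 0, max(-29.14, 0) = 0
Node u (S = 81.33): V_u = e^(−0.0075)·[0.4876·13.4901 + 0.5124·0.0000] = 6.5282
Node d (S = 60.25): V_d = e^(−0.0075)·[0.4876·0.0000 + 0.5124·0.0000] = 0.0000
Node 0 (S = 70): V_0 = e^(−0.0075)·[0.4876·6.5282 + 0.5124·0.0000] = 3.1592

€3.16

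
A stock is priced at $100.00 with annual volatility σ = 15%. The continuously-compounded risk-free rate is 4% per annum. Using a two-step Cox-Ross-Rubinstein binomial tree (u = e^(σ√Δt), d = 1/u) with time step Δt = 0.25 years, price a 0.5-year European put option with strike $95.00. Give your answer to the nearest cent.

CRR parameters: u = e^(σ√Δt) = e^(0.15·√0.25) = 1.0779, d = 1/u = 0.9277
Per-period rate: rΔt = 0.04·0.25 = 0.01, so R = e^0.01 = 1.0101
Risk-neutral probability p = (e^0.01 − 0.9277)/(1.0779 − 0.9277) = 0.0823/0.1501 = 0.5482
Terminal stock prices: S_uu = 116.2, S_ud = 100, S_dd = 86.07
Terminal payoffs (K − S): max(-21.18, 0) = 0, max(-5, 0) = 0, max(8.929, 0) = 8.929
Node u (S = 107.8): V_u = e^(−0.01)·[0.5482·0.0000 + 0.4518·0.0000] = 0.0000
Node d (S = 92.77): V_d = e^(−0.01)·[0.5482·0.0000 + 0.4518·8.9292] = 3.9941
Node 0 (S = 100): V_0 = e^(−0.01)·[0.5482·0.0000 + 0.4518·3.9941] = 1.7866

$1.79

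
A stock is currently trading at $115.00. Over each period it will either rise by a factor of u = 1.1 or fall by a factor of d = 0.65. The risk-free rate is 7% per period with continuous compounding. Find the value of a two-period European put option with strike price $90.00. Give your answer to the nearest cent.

$0.91

Risk-neutral probability p = (e^0.07 − 0.65)/(1.1 − 0.65) = 0.4225/0.4500 = 0.9389
Terminal stock prices: S_uu = 139.2, S_ud = 82.23, S_dd = 48.59
Terminal payoffs (K − S): max(-49.15, 0) = 0, max(7.775, 0) = 7.775, max(41.41, 0) = 41.41
Node u (S = 126.5): V_u = e^(−0.07)·[0.9389·0.0000 + 0.0611·7.7750] = 0.4429
Node d (S = 74.75): V_d = e^(−0.07)·[0.9389·7.7750 + 0.0611·41.4125] = 9.1654
Node 0 (S = 115): V_0 = e^(−0.07)·[0.9389·0.4429 + 0.0611·9.1654] = 0.9098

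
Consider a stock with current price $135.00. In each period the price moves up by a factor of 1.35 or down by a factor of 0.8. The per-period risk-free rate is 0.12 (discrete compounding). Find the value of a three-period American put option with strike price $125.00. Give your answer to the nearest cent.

$6.95

Risk-neutral probability p = (1 + 0.12 − 0.8)/(1.35 − 0.8) = 0.3200/0.5500 = 0.5818
Terminal stock prices: S_uuu = 332.2, S_uud = 196.8, S_udd = 116.6, S_ddd = 69.12
Terminal payoffs (K − S): max(-207.2, 0) = 0, max(-71.83, 0) = 0, max(8.36, 0) = 8.36, max(55.88, 0) = 55.88
Node uu (S = 246): continuation = 1/1.12·[0.5818·0.0000 + 0.4182·0.0000] = 0.0000; exercise value = 0.0000 ≤ continuation, so V_uu = 0.0000
Node ud (S = 145.8): continuation = 1/1.12·[0.5818·0.0000 + 0.4182·8.3600] = 3.1214; exercise value = 0.0000 ≤ continuation, so V_ud = 3.1214
Node dd (S = 86.4): continuation = 1/1.12·[0.5818·8.3600 + 0.4182·55.8800] = 25.2071; exercise value = 38.6000 > continuation, so V_dd = 38.6000 (exercise)
Node u (S = 182.2): continuation = 1/1.12·[0.5818·0.0000 + 0.4182·3.1214] = 1.1655; exercise value = 0.0000 ≤ continuation, so V_u = 1.1655
Node d (S = 108): continuation = 1/1.12·[0.5818·3.1214 + 0.4182·38.6000] = 16.0339; exercise value = 17.0000 > continuation, so V_d = 17.0000 (exercise)
Node 0 (S = 135): continuation = 1/1.12·[0.5818·1.1655 + 0.4182·17.0000] = 6.9528; exercise value = 0.0000 ≤ continuation, so V_0 = 6.9528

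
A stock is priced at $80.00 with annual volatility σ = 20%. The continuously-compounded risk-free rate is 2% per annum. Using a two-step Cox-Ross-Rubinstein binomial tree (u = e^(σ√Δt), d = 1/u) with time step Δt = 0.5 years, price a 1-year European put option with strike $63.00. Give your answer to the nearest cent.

$0.66

CRR parameters: u = e^(σ√Δt) = e^(0.2·√0.5) = 1.1519, d = 1/u = 0.8681
Per-period rate: rΔt = 0.02·0.5 = 0.01, so R = e^0.01 = 1.0101
Risk-neutral probability p = (e^0.01 − 0.8681)/(1.1519 − 0.8681) = 0.1419/0.2838 = 0.5001
Terminal stock prices: S_uu = 106.2, S_ud = 80, S_dd = 60.29
Terminal payoffs (K − S): max(-43.15, 0) = 0, max(-17, 0) = 0, max(2.709, 0) = 2.709
Node u (S = 92.15): V_u = e^(−0.01)·[0.5001·0.0000 + 0.4999·0.0000] = 0.0000
Node d (S = 69.45): V_d = e^(−0.01)·[0.5001·0.0000 + 0.4999·2.7089] = 1.3407
Node 0 (S = 80): V_0 = e^(−0.01)·[0.5001·0.0000 + 0.4999·1.3407] = 0.6635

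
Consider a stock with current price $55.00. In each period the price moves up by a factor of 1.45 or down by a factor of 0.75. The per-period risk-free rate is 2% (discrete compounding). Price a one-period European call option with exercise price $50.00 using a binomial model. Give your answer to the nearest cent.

$11.25

Risk-neutral probability p = (1 + 0.02 − 0.75)/(1.45 − 0.75) = 0.2700/0.7000 = 0.3857
Terminal stock prices: S_u = 79.75, S_d = 41.25
Terminal payoffs (S − K): max(29.75, 0) = 29.75, max(-8.75, 0) = 0
Node 0 (S = 55): V_0 = 1/1.02·[0.3857·29.7500 + 0.6143·0.0000] = 11.2500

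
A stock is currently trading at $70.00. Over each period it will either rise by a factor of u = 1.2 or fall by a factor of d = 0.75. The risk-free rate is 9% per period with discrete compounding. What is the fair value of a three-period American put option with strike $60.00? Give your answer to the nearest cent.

$2.13

Risk-neutral probability p = (1 + 0.09 − 0.75)/(1.2 − 0.75) = 0.3400/0.4500 = 0.7556
Terminal stock prices: S_uuu = 121, S_uud = 75.6, S_udd = 47.25, S_ddd = 29.53
Terminal payoffs (K − S): max(-60.96, 0) = 0, max(-15.6, 0) = 0, max(12.75, 0) = 12.75, max(30.47, 0) = 30.47
Node uu (S = 100.8): continuation = 1/1.09·[0.7556·0.0000 + 0.2444·0.0000] = 0.0000; exercise value = 0.0000 ≤ continuation, so V_uu = 0.0000
Node ud (S = 63): continuation = 1/1.09·[0.7556·0.0000 + 0.2444·12.7500] = 2.8593; exercise value = 0.0000 ≤ continuation, so V_ud = 2.8593
Node dd (S = 39.38): continuation = 1/1.09·[0.7556·12.7500 + 0.2444·30.4688] = 15.6709; exercise value = 20.6250 > continuation, so V_dd = 20.6250 (exercise)
Node u (S = 84): continuation = 1/1.09·[0.7556·0.0000 + 0.2444·2.8593] = 0.6412; exercise value = 0.0000 ≤ continuation, so V_u = 0.6412
Node d (S = 52.5): continuation = 1/1.09·[0.7556·2.8593 + 0.2444·20.6250] = 6.6074; exercise value = 7.5000 > continuation, so V_d = 7.5000 (exercise)
Node 0 (S = 70): continuation = 1/1.09·[0.7556·0.6412 + 0.2444·7.5000] = 2.1264; exercise value = 0.0000 ≤ continuation, so V_0 = 2.1264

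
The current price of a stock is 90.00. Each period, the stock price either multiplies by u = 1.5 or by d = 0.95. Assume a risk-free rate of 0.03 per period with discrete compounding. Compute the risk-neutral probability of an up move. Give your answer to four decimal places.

Risk-neutral probability p = (1 + 0.03 − 0.95)/(1.5 − 0.95) = 0.0800/0.5500 = 0.1455

p = 0.1455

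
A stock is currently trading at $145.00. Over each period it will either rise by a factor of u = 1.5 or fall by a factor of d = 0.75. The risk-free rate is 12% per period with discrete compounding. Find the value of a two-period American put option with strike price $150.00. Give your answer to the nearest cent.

$18.66

Risk-neutral probability p = (1 + 0.12 − 0.75)/(1.5 − 0.75) = 0.3700/0.7500 = 0.4933
Terminal stock prices: S_uu = 326.2, S_ud = 163.1, S_dd = 81.56
Terminal payoffs (K − S): max(-176.2, 0) = 0, max(-13.12, 0) = 0, max(68.44, 0) = 68.44
Node u (S = 217.5): continuation = 1/1.12·[0.4933·0.0000 + 0.5067·0.0000] = 0.0000; exercise value = 0.0000 ≤ continuation, so V_u = 0.0000
Node d (S = 108.8): continuation = 1/1.12·[0.4933·0.0000 + 0.5067·68.4375] = 30.9598; exercise value = 41.2500 > continuation, so V_d = 41.2500 (exercise)
Node 0 (S = 145): continuation = 1/1.12·[0.4933·0.0000 + 0.5067·41.2500] = 18.6607; exercise value = 5.0000 ≤ continuation, so V_0 = 18.6607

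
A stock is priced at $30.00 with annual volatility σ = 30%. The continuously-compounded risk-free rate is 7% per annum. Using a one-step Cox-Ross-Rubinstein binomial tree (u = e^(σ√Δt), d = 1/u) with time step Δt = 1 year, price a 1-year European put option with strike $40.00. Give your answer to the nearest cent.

$7.55

CRR parameters: u = e^(σ√Δt) = e^(0.3·√1) = 1.3499, d = 1/u = 0.7408
Per-period rate: rΔt = 0.07·1 = 0.07, so R = e^0.07 = 1.0725
Risk-neutral probability p = (e^0.07 − 0.7408)/(1.3499 − 0.7408) = 0.3317/0.6090 = 0.5446
Terminal stock prices: S_u = 40.5, S_d = 22.22
Terminal payoffs (K − S): max(-0.4958, 0) = 0, max(17.78, 0) = 17.78
Node 0 (S = 30): V_0 = e^(−0.07)·[0.5446·0.0000 + 0.4554·17.7755] = 7.5475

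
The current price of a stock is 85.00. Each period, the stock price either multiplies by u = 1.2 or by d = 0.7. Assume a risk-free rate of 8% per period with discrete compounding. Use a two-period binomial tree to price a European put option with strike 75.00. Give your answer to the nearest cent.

2.77

Risk-neutral probability p = (1 + 0.08 − 0.7)/(1.2 − 0.7) = 0.3800/0.5000 = 0.7600
Terminal stock prices: S_uu = 122.4, S_ud = 71.4, S_dd = 41.65
Terminal payoffs (K − S): max(-47.4, 0) = 0, max(3.6, 0) = 3.6, max(33.35, 0) = 33.35
Node u (S = 102): V_u = 1/1.08·[0.7600·0.0000 + 0.2400·3.6000] = 0.8000
Node d (S = 59.5): V_d = 1/1.08·[0.7600·3.6000 + 0.2400·33.3500] = 9.9444
Node 0 (S = 85): V_0 = 1/1.08·[0.7600·0.8000 + 0.2400·9.9444] = 2.7728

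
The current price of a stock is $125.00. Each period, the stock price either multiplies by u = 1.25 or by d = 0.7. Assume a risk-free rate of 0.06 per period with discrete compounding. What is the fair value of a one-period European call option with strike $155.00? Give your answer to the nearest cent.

Risk-neutral probability p = (1 + 0.06 − 0.7)/(1.25 − 0.7) = 0.3600/0.5500 = 0.6545
Terminal stock prices: S_u = 156.2, S_d = 87.5
Terminal payoffs (S − K): max(1.25, 0) = 1.25, max(-67.5, 0) = 0
Node 0 (S = 125): V_0 = 1/1.06·[0.6545·1.2500 + 0.3455·0.0000] = 0.7719

$0.77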